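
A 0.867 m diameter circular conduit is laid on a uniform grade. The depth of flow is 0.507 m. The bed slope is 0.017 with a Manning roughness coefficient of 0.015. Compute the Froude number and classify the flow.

supercritical

For a circular section of diameter D = 0.867 m at depth y = 0.507 m, the central angle is θ = 2 arccos(1 − 2y/D) = 3.482 rad. Then A = (D²/8)(θ − sin θ) = 0.3586 m² and P = Dθ/2 = 1.51 m.
Hydraulic radius R = A/P = 0.3586/1.51 = 0.2376 m.
V = (1/n) R^(2/3) √S = (1/0.015) × 0.2376^(2/3) × √0.017 = 3.334 m/s. Hydraulic depth D_h = A/T = 0.3586/0.8544 = 0.4197 m.
Froude number Fr = V/√(g·D_h) = 3.334/√(9.81×0.4197) = 1.64, which is greater than 1, so the flow is supercritical.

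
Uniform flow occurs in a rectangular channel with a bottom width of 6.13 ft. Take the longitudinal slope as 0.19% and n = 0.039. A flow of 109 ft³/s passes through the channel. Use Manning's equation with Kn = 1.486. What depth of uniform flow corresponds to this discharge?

y_n = 6.55 ft

Manning's equation rearranged: A R^(2/3) = nQ / (1.486·√S) = 0.039 × 109 / (1.486 × √0.0019) = 65.63.
Trying y = 4.73 ft: A R^(2/3) = 43.85 — too small.
Trying y = 7.44 ft: A R^(2/3) = 76.46 — too large.
Trying y = 6.55 ft: A R^(2/3) = 65.59 — close enough.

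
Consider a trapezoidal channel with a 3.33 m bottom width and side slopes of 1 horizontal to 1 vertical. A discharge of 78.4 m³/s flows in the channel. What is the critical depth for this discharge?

y_c = 2.88 m

At critical depth, Q² T / (g A³) = 1, i.e. A³/T = Q²/g = 78.4²/9.81 = 626.6.
Trying y = 3.2 m: A³/T = 937.7 — high.
Trying y = 2.02 m: A³/T = 171.3 — low.
Trying y = 2.88 m: A³/T = 629.3 — ≈ 626.6.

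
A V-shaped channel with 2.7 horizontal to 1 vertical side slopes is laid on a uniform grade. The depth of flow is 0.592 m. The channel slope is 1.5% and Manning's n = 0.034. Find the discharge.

For a triangular section with side slope z = 2.7: A = zy² = 2.7×0.592² = 0.9463 m²; P = 2y√(1+z²) = 2×0.592×2.879 = 3.409 m.
Hydraulic radius R = A/P = 0.9463/3.409 = 0.2776 m.
Manning's equation: Q = (1/n) A R^(2/3) S^(1/2) = (1/0.034) × 0.9463 × 0.2776^(2/3) × 0.015^(1/2) = 1.45 m³/s.

Q = 1.45 m³/s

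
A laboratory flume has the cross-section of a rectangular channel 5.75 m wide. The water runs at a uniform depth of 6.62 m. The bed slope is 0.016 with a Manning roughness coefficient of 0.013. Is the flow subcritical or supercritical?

Flow area A = b·y = 5.75 × 6.62 = 38.06 m². Wetted perimeter P = b + 2y = 5.75 + 2×6.62 = 18.99 m.
Hydraulic radius R = A/P = 38.06/18.99 = 2.004 m.
V = (1/n) R^(2/3) √S = (1/0.013) × 2.004^(2/3) × √0.016 = 15.47 m/s. Hydraulic depth D_h = A/T = 38.06/5.75 = 6.62 m.
Froude number Fr = V/√(g·D_h) = 15.47/√(9.81×6.62) = 1.92, which is greater than 1, so the flow is supercritical.

supercritical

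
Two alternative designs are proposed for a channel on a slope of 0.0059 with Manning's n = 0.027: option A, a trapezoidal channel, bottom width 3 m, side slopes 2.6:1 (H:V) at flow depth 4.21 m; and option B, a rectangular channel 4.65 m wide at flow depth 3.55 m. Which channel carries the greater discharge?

channel A

Channel A: With bottom width b = 3 m and side slope z = 2.6: A = (b + zy)y = (3 + 2.6×4.21)×4.21 = 58.71 m²; P = b + 2y√(1+z²) = 3 + 2×4.21×2.786 = 26.46 m. Hydraulic radius R = A/P = 58.71/26.46 = 2.219 m. Q_A = (1/0.027)·58.71·2.219^(2/3)·√0.0059 = 284.2 m³/s.
Channel B: Flow area A = b·y = 4.65 × 3.55 = 16.51 m². Wetted perimeter P = b + 2y = 4.65 + 2×3.55 = 11.75 m. Hydraulic radius R = A/P = 16.51/11.75 = 1.405 m. Q_B = (1/0.027)·16.51·1.405^(2/3)·√0.0059 = 58.91 m³/s.
Q_A = 284.2 m³/s vs Q_B = 58.91 m³/s, so channel A carries more.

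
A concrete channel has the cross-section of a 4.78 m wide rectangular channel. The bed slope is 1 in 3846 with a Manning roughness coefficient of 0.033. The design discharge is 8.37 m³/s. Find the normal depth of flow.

Manning's equation rearranged: A R^(2/3) = nQ / (1·√S) = 0.033 × 8.37 / (√0.00026) = 17.13.
Trying y = 3.31 m: A R^(2/3) = 19.69 — over.
Trying y = 2.97 m: A R^(2/3) = 17.12 — ≈ 17.13.

y_n = 2.97 m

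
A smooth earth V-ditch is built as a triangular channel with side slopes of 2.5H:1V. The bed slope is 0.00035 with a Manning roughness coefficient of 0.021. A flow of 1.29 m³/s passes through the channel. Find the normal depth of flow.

y_n = 0.987 m

Manning's equation rearranged: A R^(2/3) = nQ / (1·√S) = 0.021 × 1.29 / (√0.00035) = 1.448.
Try y = 0.687 m: A R^(2/3) = 0.5508 — too small.
Try y = 0.987 m: A R^(2/3) = 1.447 — matches.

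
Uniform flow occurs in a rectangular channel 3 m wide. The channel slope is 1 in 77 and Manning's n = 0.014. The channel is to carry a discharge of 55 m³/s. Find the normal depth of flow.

y_n = 2.38 m

Manning's equation rearranged: A R^(2/3) = nQ / (1·√S) = 0.014 × 55 / (√0.01299) = 6.757.
At y = 2.72 m: A R^(2/3) = 7.979 — over.
At y = 1.72 m: A R^(2/3) = 4.451 — short.
At y = 2.38 m: A R^(2/3) = 6.754 — matches.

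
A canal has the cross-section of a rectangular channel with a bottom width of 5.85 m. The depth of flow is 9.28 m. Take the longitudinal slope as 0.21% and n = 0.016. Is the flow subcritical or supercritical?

Flow area A = b·y = 5.85 × 9.28 = 54.29 m². Wetted perimeter P = b + 2y = 5.85 + 2×9.28 = 24.41 m.
Hydraulic radius R = A/P = 54.29/24.41 = 2.224 m.
V = (1/n) R^(2/3) √S = (1/0.016) × 2.224^(2/3) × √0.0021 = 4.88 m/s. Hydraulic depth D_h = A/T = 54.29/5.85 = 9.28 m.
Froude number Fr = V/√(g·D_h) = 4.88/√(9.81×9.28) = 0.511, which is less than 1, so the flow is subcritical.

subcritical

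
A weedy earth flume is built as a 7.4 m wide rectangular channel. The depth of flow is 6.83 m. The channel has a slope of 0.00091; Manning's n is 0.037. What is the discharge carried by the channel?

Q = 73.9 m³/s

Flow area A = b·y = 7.4 × 6.83 = 50.54 m². Wetted perimeter P = b + 2y = 7.4 + 2×6.83 = 21.06 m.
Hydraulic radius R = A/P = 50.54/21.06 = 2.4 m.
Manning's equation: Q = (1/n) A R^(2/3) S^(1/2) = (1/0.037) × 50.54 × 2.4^(2/3) × 0.00091^(1/2) = 73.9 m³/s.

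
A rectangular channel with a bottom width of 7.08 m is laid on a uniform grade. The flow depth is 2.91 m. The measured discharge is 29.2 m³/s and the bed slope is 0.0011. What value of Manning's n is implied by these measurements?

n = 0.032

Flow area A = b·y = 7.08 × 2.91 = 20.6 m². Wetted perimeter P = b + 2y = 7.08 + 2×2.91 = 12.9 m.
Hydraulic radius R = A/P = 20.6/12.9 = 1.597 m.
Rearranging Manning's equation: n = (1/Q) A R^(2/3) S^(1/2) = (1/29.2) × 20.6 × 1.597^(2/3) × √0.0011 = 0.032.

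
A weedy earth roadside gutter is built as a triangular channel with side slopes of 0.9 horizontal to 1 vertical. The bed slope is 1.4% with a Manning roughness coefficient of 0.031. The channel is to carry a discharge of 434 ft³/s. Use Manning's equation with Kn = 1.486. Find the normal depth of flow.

y_n = 6.96 ft

Manning's equation rearranged: A R^(2/3) = nQ / (1.486·√S) = 0.031 × 434 / (1.486 × √0.014) = 76.52.
At y = 5.37 ft: A R^(2/3) = 38.35 — too small.
At y = 8.17 ft: A R^(2/3) = 117.4 — too large.
At y = 6.96 ft: A R^(2/3) = 76.58 — ≈ 76.52.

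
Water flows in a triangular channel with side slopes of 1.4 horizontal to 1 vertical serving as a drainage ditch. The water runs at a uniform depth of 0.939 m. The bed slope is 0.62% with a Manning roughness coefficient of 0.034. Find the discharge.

Q = 1.51 m³/s

For a triangular section with side slope z = 1.4: A = zy² = 1.4×0.939² = 1.234 m²; P = 2y√(1+z²) = 2×0.939×1.72 = 3.231 m.
Hydraulic radius R = A/P = 1.234/3.231 = 0.382 m.
Manning's equation: Q = (1/n) A R^(2/3) S^(1/2) = (1/0.034) × 1.234 × 0.382^(2/3) × 0.0062^(1/2) = 1.51 m³/s.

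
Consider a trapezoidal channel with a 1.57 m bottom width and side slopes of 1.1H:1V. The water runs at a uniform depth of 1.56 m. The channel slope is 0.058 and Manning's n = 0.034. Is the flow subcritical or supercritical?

supercritical

With bottom width b = 1.57 m and side slope z = 1.1: A = (b + zy)y = (1.57 + 1.1×1.56)×1.56 = 5.126 m²; P = b + 2y√(1+z²) = 1.57 + 2×1.56×1.487 = 6.208 m.
Hydraulic radius R = A/P = 5.126/6.208 = 0.8257 m.
V = (1/n) R^(2/3) √S = (1/0.034) × 0.8257^(2/3) × √0.058 = 6.234 m/s. Hydraulic depth D_h = A/T = 5.126/5.002 = 1.025 m.
Froude number Fr = V/√(g·D_h) = 6.234/√(9.81×1.025) = 1.97, which is greater than 1, so the flow is supercritical.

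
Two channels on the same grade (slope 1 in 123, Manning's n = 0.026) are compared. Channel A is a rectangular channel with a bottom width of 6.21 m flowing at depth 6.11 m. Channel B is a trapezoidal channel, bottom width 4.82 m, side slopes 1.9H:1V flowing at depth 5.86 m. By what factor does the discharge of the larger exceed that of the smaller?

Channel A: Flow area A = b·y = 6.21 × 6.11 = 37.94 m². Wetted perimeter P = b + 2y = 6.21 + 2×6.11 = 18.43 m. Hydraulic radius R = A/P = 37.94/18.43 = 2.059 m. Q_A = (1/0.026)·37.94·2.059^(2/3)·√0.00813 = 213 m³/s.
Channel B: With bottom width b = 4.82 m and side slope z = 1.9: A = (b + zy)y = (4.82 + 1.9×5.86)×5.86 = 93.49 m²; P = b + 2y√(1+z²) = 4.82 + 2×5.86×2.147 = 29.98 m. Hydraulic radius R = A/P = 93.49/29.98 = 3.118 m. Q_B = (1/0.026)·93.49·3.118^(2/3)·√0.00813 = 692 m³/s.
The larger discharge is 692 m³/s and the smaller is 213 m³/s; the ratio is 3.25.

3.25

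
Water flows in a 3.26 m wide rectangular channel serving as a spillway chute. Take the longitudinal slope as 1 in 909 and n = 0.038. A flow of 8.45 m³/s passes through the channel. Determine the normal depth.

Manning's equation rearranged: A R^(2/3) = nQ / (1·√S) = 0.038 × 8.45 / (√0.0011) = 9.681.
At y = 3.32 m: A R^(2/3) = 11.49 — too large.
At y = 2.4 m: A R^(2/3) = 7.671 — too small.
At y = 2.89 m: A R^(2/3) = 9.685 — matches.

y_n = 2.89 m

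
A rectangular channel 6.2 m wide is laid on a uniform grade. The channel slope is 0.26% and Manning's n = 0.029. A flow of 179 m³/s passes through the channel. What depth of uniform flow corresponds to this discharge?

Manning's equation rearranged: A R^(2/3) = nQ / (1·√S) = 0.029 × 179 / (√0.0026) = 101.8.
Try y = 6.7 m: A R^(2/3) = 68.54 — short.
Try y = 9.35 m: A R^(2/3) = 101.8 — ≈ 101.8.

y_n = 9.35 m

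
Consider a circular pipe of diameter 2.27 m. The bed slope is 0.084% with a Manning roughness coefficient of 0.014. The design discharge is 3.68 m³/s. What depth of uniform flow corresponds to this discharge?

y_n = 1.32 m

Manning's equation rearranged: A R^(2/3) = nQ / (1·√S) = 0.014 × 3.68 / (√0.00084) = 1.778.
Try y = 1.55 m: A R^(2/3) = 2.247 — too large.
Try y = 1.32 m: A R^(2/3) = 1.776 — close enough.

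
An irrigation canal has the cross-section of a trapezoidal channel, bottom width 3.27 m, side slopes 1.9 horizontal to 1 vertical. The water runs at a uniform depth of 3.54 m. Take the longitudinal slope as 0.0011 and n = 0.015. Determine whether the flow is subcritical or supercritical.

With bottom width b = 3.27 m and side slope z = 1.9: A = (b + zy)y = (3.27 + 1.9×3.54)×3.54 = 35.39 m²; P = b + 2y√(1+z²) = 3.27 + 2×3.54×2.147 = 18.47 m.
Hydraulic radius R = A/P = 35.39/18.47 = 1.916 m.
V = (1/n) R^(2/3) √S = (1/0.015) × 1.916^(2/3) × √0.0011 = 3.411 m/s. Hydraulic depth D_h = A/T = 35.39/16.72 = 2.116 m.
Froude number Fr = V/√(g·D_h) = 3.411/√(9.81×2.116) = 0.749, which is less than 1, so the flow is subcritical.

subcritical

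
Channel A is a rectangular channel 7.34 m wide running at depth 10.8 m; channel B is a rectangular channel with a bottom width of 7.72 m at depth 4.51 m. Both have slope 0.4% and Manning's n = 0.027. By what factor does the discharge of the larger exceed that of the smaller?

2.74

Channel A: Flow area A = b·y = 7.34 × 10.8 = 79.27 m². Wetted perimeter P = b + 2y = 7.34 + 2×10.8 = 28.94 m. Hydraulic radius R = A/P = 79.27/28.94 = 2.739 m. Q_A = (1/0.027)·79.27·2.739^(2/3)·√0.004 = 363.5 m³/s.
Channel B: Flow area A = b·y = 7.72 × 4.51 = 34.82 m². Wetted perimeter P = b + 2y = 7.72 + 2×4.51 = 16.74 m. Hydraulic radius R = A/P = 34.82/16.74 = 2.08 m. Q_B = (1/0.027)·34.82·2.08^(2/3)·√0.004 = 132.9 m³/s.
The larger discharge is 363.5 m³/s and the smaller is 132.9 m³/s; the ratio is 2.74.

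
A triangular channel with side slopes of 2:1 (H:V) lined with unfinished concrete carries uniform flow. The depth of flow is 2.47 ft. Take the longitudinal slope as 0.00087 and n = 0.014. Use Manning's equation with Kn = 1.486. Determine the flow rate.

For a triangular section with side slope z = 2: A = zy² = 2×2.47² = 12.2 ft²; P = 2y√(1+z²) = 2×2.47×2.236 = 11.05 ft.
Hydraulic radius R = A/P = 12.2/11.05 = 1.105 ft.
Manning's equation: Q = (1.486/n) A R^(2/3) S^(1/2) = (1.486/0.014) × 12.2 × 1.105^(2/3) × 0.00087^(1/2) = 40.8 ft³/s.

Q = 40.8 ft³/s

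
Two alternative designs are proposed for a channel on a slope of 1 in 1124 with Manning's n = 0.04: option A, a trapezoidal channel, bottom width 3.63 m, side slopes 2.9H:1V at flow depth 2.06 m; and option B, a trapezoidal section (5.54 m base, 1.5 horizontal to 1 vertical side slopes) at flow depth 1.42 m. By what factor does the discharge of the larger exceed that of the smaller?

2.04

Channel A: With bottom width b = 3.63 m and side slope z = 2.9: A = (b + zy)y = (3.63 + 2.9×2.06)×2.06 = 19.78 m²; P = b + 2y√(1+z²) = 3.63 + 2×2.06×3.068 = 16.27 m. Hydraulic radius R = A/P = 19.78/16.27 = 1.216 m. Q_A = (1/0.04)·19.78·1.216^(2/3)·√0.0008897 = 16.81 m³/s.
Channel B: With bottom width b = 5.54 m and side slope z = 1.5: A = (b + zy)y = (5.54 + 1.5×1.42)×1.42 = 10.89 m²; P = b + 2y√(1+z²) = 5.54 + 2×1.42×1.803 = 10.66 m. Hydraulic radius R = A/P = 10.89/10.66 = 1.022 m. Q_B = (1/0.04)·10.89·1.022^(2/3)·√0.0008897 = 8.239 m³/s.
The larger discharge is 16.81 m³/s and the smaller is 8.239 m³/s; the ratio is 2.04.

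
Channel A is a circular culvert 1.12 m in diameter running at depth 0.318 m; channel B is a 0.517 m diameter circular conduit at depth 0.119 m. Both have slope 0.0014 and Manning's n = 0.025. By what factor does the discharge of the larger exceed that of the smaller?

11.9

Channel A: For a circular section of diameter D = 1.12 m at depth y = 0.318 m, the central angle is θ = 2 arccos(1 − 2y/D) = 2.248 rad. Then A = (D²/8)(θ − sin θ) = 0.2303 m² and P = Dθ/2 = 1.259 m. Hydraulic radius R = A/P = 0.2303/1.259 = 0.1829 m. Q_A = (1/0.025)·0.2303·0.1829^(2/3)·√0.0014 = 0.111 m³/s.
Channel B: For a circular section of diameter D = 0.517 m at depth y = 0.119 m, the central angle is θ = 2 arccos(1 − 2y/D) = 2.002 rad. Then A = (D²/8)(θ − sin θ) = 0.03651 m² and P = Dθ/2 = 0.5174 m. Hydraulic radius R = A/P = 0.03651/0.5174 = 0.07057 m. Q_B = (1/0.025)·0.03651·0.07057^(2/3)·√0.0014 = 0.009333 m³/s.
The larger discharge is 0.111 m³/s and the smaller is 0.009333 m³/s; the ratio is 11.9.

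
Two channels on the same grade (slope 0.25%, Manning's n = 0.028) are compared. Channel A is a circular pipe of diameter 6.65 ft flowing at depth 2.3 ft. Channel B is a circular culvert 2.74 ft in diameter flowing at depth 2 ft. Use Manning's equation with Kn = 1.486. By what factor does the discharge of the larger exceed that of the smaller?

Channel A: For a circular section of diameter D = 6.65 ft at depth y = 2.3 ft, the central angle is θ = 2 arccos(1 − 2y/D) = 2.515 rad. Then A = (D²/8)(θ − sin θ) = 10.66 ft² and P = Dθ/2 = 8.362 ft. Hydraulic radius R = A/P = 10.66/8.362 = 1.275 ft. Q_A = (1.486/0.028)·10.66·1.275^(2/3)·√0.0025 = 33.25 ft³/s.
Channel B: For a circular section of diameter D = 2.74 ft at depth y = 2 ft, the central angle is θ = 2 arccos(1 − 2y/D) = 4.097 rad. Then A = (D²/8)(θ − sin θ) = 4.611 ft² and P = Dθ/2 = 5.613 ft. Hydraulic radius R = A/P = 4.611/5.613 = 0.8215 ft. Q_B = (1.486/0.028)·4.611·0.8215^(2/3)·√0.0025 = 10.73 ft³/s.
The larger discharge is 33.25 ft³/s and the smaller is 10.73 ft³/s; the ratio is 3.1.

3.1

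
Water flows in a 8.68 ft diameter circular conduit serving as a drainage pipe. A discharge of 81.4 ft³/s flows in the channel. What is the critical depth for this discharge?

y_c = 2.17 ft

At critical depth, Q² T / (g A³) = 1, i.e. A³/T = Q²/g = 81.4²/32.2 = 205.8.
Trying y = 1.85 ft: A³/T = 110.5 — short.
Trying y = 2.4 ft: A³/T = 304.8 — over.
Trying y = 2.17 ft: A³/T = 206 — close enough.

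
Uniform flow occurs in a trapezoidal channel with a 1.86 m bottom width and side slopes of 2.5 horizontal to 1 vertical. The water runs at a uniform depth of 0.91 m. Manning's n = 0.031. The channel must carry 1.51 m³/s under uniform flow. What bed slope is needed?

With bottom width b = 1.86 m and side slope z = 2.5: A = (b + zy)y = (1.86 + 2.5×0.91)×0.91 = 3.763 m²; P = b + 2y√(1+z²) = 1.86 + 2×0.91×2.693 = 6.76 m.
Hydraulic radius R = A/P = 3.763/6.76 = 0.5566 m.
From Manning's equation, S = [nQ / (1 A R^(2/3))]² = [0.031 × 1.51 / (1 × 3.763 × 0.5566^(2/3))]² = 0.000338.

S = 0.000338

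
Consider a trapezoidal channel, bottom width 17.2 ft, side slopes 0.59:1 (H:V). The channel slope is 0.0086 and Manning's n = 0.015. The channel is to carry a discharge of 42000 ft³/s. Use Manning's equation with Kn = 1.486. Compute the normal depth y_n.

Manning's equation rearranged: A R^(2/3) = nQ / (1.486·√S) = 0.015 × 42000 / (1.486 × √0.0086) = 4572.
Try y = 34.6 ft: A R^(2/3) = 7321 — too large.
Try y = 27.3 ft: A R^(2/3) = 4574 — close enough.

y_n = 27.3 ft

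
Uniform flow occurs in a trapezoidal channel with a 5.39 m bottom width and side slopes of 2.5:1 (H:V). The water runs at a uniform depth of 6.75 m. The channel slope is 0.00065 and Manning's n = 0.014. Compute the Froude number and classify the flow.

With bottom width b = 5.39 m and side slope z = 2.5: A = (b + zy)y = (5.39 + 2.5×6.75)×6.75 = 150.3 m²; P = b + 2y√(1+z²) = 5.39 + 2×6.75×2.693 = 41.74 m.
Hydraulic radius R = A/P = 150.3/41.74 = 3.601 m.
V = (1/n) R^(2/3) √S = (1/0.014) × 3.601^(2/3) × √0.00065 = 4.278 m/s. Hydraulic depth D_h = A/T = 150.3/39.14 = 3.84 m.
Froude number Fr = V/√(g·D_h) = 4.278/√(9.81×3.84) = 0.697, which is less than 1, so the flow is subcritical.

subcritical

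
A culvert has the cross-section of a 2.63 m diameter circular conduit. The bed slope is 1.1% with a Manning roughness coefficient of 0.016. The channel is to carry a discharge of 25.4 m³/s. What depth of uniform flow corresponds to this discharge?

y_n = 2.03 m

Manning's equation rearranged: A R^(2/3) = nQ / (1·√S) = 0.016 × 25.4 / (√0.011) = 3.875.
At y = 1.69 m: A R^(2/3) = 3.056 — low.
At y = 2.31 m: A R^(2/3) = 4.326 — high.
At y = 2.03 m: A R^(2/3) = 3.869 — matches.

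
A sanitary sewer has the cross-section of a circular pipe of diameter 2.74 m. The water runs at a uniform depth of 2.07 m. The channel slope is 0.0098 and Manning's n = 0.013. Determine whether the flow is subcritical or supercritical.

supercritical

For a circular section of diameter D = 2.74 m at depth y = 2.07 m, the central angle is θ = 2 arccos(1 − 2y/D) = 4.214 rad. Then A = (D²/8)(θ − sin θ) = 4.779 m² and P = Dθ/2 = 5.773 m.
Hydraulic radius R = A/P = 4.779/5.773 = 0.8278 m.
V = (1/n) R^(2/3) √S = (1/0.013) × 0.8278^(2/3) × √0.0098 = 6.713 m/s. Hydraulic depth D_h = A/T = 4.779/2.355 = 2.029 m.
Froude number Fr = V/√(g·D_h) = 6.713/√(9.81×2.029) = 1.5, which is greater than 1, so the flow is supercritical.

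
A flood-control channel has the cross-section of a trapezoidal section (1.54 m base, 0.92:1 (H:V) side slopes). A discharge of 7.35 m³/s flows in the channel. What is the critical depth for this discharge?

At critical depth, Q² T / (g A³) = 1, i.e. A³/T = Q²/g = 7.35²/9.81 = 5.507.
Try y = 0.782 m: A³/T = 1.852 — low.
Try y = 1.17 m: A³/T = 7.768 — high.
Try y = 1.06 m: A³/T = 5.43 — ≈ 5.507.

y_c = 1.06 m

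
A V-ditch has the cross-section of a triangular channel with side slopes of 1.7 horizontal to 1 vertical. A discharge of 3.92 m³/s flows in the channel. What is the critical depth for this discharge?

y_c = 1.02 m

At critical depth, Q² T / (g A³) = 1, i.e. A³/T = Q²/g = 3.92²/9.81 = 1.566.
At y = 0.882 m: A³/T = 0.7713 — low.
At y = 1.21 m: A³/T = 3.748 — high.
At y = 1.02 m: A³/T = 1.595 — ≈ 1.566.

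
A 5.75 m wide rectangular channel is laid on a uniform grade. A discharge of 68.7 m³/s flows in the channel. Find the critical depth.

For a rectangular channel, critical depth y_c = (q²/g)^(1/3) where q = Q/b = 68.7/5.75 = 11.95 m²/s.
So y_c = (11.95²/9.81)^(1/3) = 2.44 m.

y_c = 2.44 m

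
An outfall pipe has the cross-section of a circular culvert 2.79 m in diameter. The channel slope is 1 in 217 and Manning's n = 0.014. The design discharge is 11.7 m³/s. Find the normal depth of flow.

Manning's equation rearranged: A R^(2/3) = nQ / (1·√S) = 0.014 × 11.7 / (√0.004608) = 2.413.
At y = 1.69 m: A R^(2/3) = 3.278 — high.
At y = 1.01 m: A R^(2/3) = 1.347 — low.
At y = 1.4 m: A R^(2/3) = 2.419 — ≈ 2.413.

y_n = 1.4 m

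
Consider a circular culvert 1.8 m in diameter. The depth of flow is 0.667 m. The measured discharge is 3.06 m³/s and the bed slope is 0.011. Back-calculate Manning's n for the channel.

For a circular section of diameter D = 1.8 m at depth y = 0.667 m, the central angle is θ = 2 arccos(1 − 2y/D) = 2.618 rad. Then A = (D²/8)(θ − sin θ) = 0.8577 m² and P = Dθ/2 = 2.356 m.
Hydraulic radius R = A/P = 0.8577/2.356 = 0.364 m.
Rearranging Manning's equation: n = (1/Q) A R^(2/3) S^(1/2) = (1/3.06) × 0.8577 × 0.364^(2/3) × √0.011 = 0.015.

n = 0.015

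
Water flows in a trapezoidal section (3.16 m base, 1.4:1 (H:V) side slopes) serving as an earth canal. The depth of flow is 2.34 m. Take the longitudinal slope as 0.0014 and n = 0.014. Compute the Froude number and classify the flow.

subcritical

With bottom width b = 3.16 m and side slope z = 1.4: A = (b + zy)y = (3.16 + 1.4×2.34)×2.34 = 15.06 m²; P = b + 2y√(1+z²) = 3.16 + 2×2.34×1.72 = 11.21 m.
Hydraulic radius R = A/P = 15.06/11.21 = 1.343 m.
V = (1/n) R^(2/3) √S = (1/0.014) × 1.343^(2/3) × √0.0014 = 3.254 m/s. Hydraulic depth D_h = A/T = 15.06/9.712 = 1.551 m.
Froude number Fr = V/√(g·D_h) = 3.254/√(9.81×1.551) = 0.834, which is less than 1, so the flow is subcritical.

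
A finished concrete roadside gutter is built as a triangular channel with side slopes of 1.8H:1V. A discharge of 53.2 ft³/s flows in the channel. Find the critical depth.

At critical depth, Q² T / (g A³) = 1, i.e. A³/T = Q²/g = 53.2²/32.2 = 87.9.
At y = 1.81 ft: A³/T = 31.47 — too small.
At y = 2.81 ft: A³/T = 283.8 — too large.
At y = 2.22 ft: A³/T = 87.35 — close enough.

y_c = 2.22 ft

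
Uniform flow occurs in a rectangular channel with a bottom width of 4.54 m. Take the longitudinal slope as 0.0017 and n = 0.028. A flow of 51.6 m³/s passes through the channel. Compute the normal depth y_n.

Manning's equation rearranged: A R^(2/3) = nQ / (1·√S) = 0.028 × 51.6 / (√0.0017) = 35.04.
Try y = 4.09 m: A R^(2/3) = 23.9 — low.
Try y = 6.33 m: A R^(2/3) = 40.47 — high.
Try y = 5.61 m: A R^(2/3) = 35.07 — ≈ 35.04.

y_n = 5.61 m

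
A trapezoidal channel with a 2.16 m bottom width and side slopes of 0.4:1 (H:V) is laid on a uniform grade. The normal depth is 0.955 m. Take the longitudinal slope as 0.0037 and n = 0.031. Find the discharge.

With bottom width b = 2.16 m and side slope z = 0.4: A = (b + zy)y = (2.16 + 0.4×0.955)×0.955 = 2.428 m²; P = b + 2y√(1+z²) = 2.16 + 2×0.955×1.077 = 4.217 m.
Hydraulic radius R = A/P = 2.428/4.217 = 0.5757 m.
Manning's equation: Q = (1/n) A R^(2/3) S^(1/2) = (1/0.031) × 2.428 × 0.5757^(2/3) × 0.0037^(1/2) = 3.3 m³/s.

Q = 3.3 m³/s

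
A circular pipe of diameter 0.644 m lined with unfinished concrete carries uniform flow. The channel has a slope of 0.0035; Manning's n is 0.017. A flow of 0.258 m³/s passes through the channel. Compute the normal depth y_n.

Manning's equation rearranged: A R^(2/3) = nQ / (1·√S) = 0.017 × 0.258 / (√0.0035) = 0.07414.
Trying y = 0.326 m: A R^(2/3) = 0.04922 — too small.
Trying y = 0.424 m: A R^(2/3) = 0.07426 — matches.

y_n = 0.424 m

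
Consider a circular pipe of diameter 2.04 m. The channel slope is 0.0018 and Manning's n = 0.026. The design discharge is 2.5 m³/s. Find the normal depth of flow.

Manning's equation rearranged: A R^(2/3) = nQ / (1·√S) = 0.026 × 2.5 / (√0.0018) = 1.532.
Try y = 1.62 m: A R^(2/3) = 2.024 — over.
Try y = 1.3 m: A R^(2/3) = 1.534 — ≈ 1.532.

y_n = 1.3 m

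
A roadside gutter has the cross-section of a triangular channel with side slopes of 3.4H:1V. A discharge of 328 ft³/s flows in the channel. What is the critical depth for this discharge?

At critical depth, Q² T / (g A³) = 1, i.e. A³/T = Q²/g = 328²/32.2 = 3341.
Try y = 4.25 ft: A³/T = 8014 — over.
Try y = 3.57 ft: A³/T = 3352 — close enough.

y_c = 3.57 ft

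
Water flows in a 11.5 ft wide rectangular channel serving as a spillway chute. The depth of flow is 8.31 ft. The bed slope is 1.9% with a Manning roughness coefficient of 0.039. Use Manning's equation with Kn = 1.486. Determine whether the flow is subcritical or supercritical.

subcritical

Flow area A = b·y = 11.5 × 8.31 = 95.57 ft². Wetted perimeter P = b + 2y = 11.5 + 2×8.31 = 28.12 ft.
Hydraulic radius R = A/P = 95.57/28.12 = 3.398 ft.
V = (1.486/n) R^(2/3) √S = (1.486/0.039) × 3.398^(2/3) × √0.019 = 11.87 ft/s. Hydraulic depth D_h = A/T = 95.57/11.5 = 8.31 ft.
Froude number Fr = V/√(g·D_h) = 11.87/√(32.2×8.31) = 0.726, which is less than 1, so the flow is subcritical.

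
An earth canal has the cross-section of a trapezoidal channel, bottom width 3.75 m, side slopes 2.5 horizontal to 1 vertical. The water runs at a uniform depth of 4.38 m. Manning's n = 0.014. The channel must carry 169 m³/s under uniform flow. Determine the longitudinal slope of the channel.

With bottom width b = 3.75 m and side slope z = 2.5: A = (b + zy)y = (3.75 + 2.5×4.38)×4.38 = 64.39 m²; P = b + 2y√(1+z²) = 3.75 + 2×4.38×2.693 = 27.34 m.
Hydraulic radius R = A/P = 64.39/27.34 = 2.355 m.
From Manning's equation, S = [nQ / (1 A R^(2/3))]² = [0.014 × 169 / (1 × 64.39 × 2.355^(2/3))]² = 0.000431.

S = 0.000431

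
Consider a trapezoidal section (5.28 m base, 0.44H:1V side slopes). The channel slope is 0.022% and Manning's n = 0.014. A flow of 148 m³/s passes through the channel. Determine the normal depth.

Manning's equation rearranged: A R^(2/3) = nQ / (1·√S) = 0.014 × 148 / (√0.00022) = 139.7.
Try y = 5.96 m: A R^(2/3) = 88.44 — low.
Try y = 7.71 m: A R^(2/3) = 139.8 — close enough.

y_n = 7.71 m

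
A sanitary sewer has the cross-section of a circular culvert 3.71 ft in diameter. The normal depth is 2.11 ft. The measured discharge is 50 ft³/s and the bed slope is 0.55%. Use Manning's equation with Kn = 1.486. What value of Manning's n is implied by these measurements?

For a circular section of diameter D = 3.71 ft at depth y = 2.11 ft, the central angle is θ = 2 arccos(1 − 2y/D) = 3.417 rad. Then A = (D²/8)(θ − sin θ) = 6.348 ft² and P = Dθ/2 = 6.339 ft.
Hydraulic radius R = A/P = 6.348/6.339 = 1.001 ft.
Rearranging Manning's equation: n = (1.486/Q) A R^(2/3) S^(1/2) = (1.486/50) × 6.348 × 1.001^(2/3) × √0.0055 = 0.014.

n = 0.014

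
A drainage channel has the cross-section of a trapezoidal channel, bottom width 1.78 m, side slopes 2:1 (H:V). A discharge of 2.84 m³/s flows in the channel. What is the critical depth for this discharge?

At critical depth, Q² T / (g A³) = 1, i.e. A³/T = Q²/g = 2.84²/9.81 = 0.8222.
Try y = 0.39 m: A³/T = 0.298 — short.
Try y = 0.59 m: A³/T = 1.287 — over.
Try y = 0.521 m: A³/T = 0.8225 — close enough.

y_c = 0.521 m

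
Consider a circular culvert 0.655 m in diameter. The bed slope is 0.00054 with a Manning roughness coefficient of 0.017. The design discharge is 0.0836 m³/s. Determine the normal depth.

y_n = 0.368 m

Manning's equation rearranged: A R^(2/3) = nQ / (1·√S) = 0.017 × 0.0836 / (√0.00054) = 0.06116.
At y = 0.467 m: A R^(2/3) = 0.08646 — too large.
At y = 0.325 m: A R^(2/3) = 0.04977 — too small.
At y = 0.368 m: A R^(2/3) = 0.06113 — matches.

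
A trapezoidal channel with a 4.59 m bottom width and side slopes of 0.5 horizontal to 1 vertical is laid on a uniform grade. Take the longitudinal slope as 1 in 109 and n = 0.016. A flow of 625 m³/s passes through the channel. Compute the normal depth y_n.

y_n = 6.73 m

Manning's equation rearranged: A R^(2/3) = nQ / (1·√S) = 0.016 × 625 / (√0.009174) = 104.4.
Try y = 7.72 m: A R^(2/3) = 135.2 — too large.
Try y = 6.73 m: A R^(2/3) = 104.5 — matches.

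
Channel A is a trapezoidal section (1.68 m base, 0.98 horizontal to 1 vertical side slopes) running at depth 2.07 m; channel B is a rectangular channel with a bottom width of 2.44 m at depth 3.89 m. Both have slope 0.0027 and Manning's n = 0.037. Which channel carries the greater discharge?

Channel A: With bottom width b = 1.68 m and side slope z = 0.98: A = (b + zy)y = (1.68 + 0.98×2.07)×2.07 = 7.677 m²; P = b + 2y√(1+z²) = 1.68 + 2×2.07×1.4 = 7.477 m. Hydraulic radius R = A/P = 7.677/7.477 = 1.027 m. Q_A = (1/0.037)·7.677·1.027^(2/3)·√0.0027 = 10.97 m³/s.
Channel B: Flow area A = b·y = 2.44 × 3.89 = 9.492 m². Wetted perimeter P = b + 2y = 2.44 + 2×3.89 = 10.22 m. Hydraulic radius R = A/P = 9.492/10.22 = 0.9287 m. Q_B = (1/0.037)·9.492·0.9287^(2/3)·√0.0027 = 12.69 m³/s.
Q_A = 10.97 m³/s vs Q_B = 12.69 m³/s, so channel B carries more.

channel B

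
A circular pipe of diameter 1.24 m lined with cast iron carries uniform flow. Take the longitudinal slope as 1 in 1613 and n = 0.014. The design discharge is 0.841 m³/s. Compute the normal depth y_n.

y_n = 0.882 m

Manning's equation rearranged: A R^(2/3) = nQ / (1·√S) = 0.014 × 0.841 / (√0.00062) = 0.4729.
Try y = 0.965 m: A R^(2/3) = 0.5256 — high.
Try y = 0.738 m: A R^(2/3) = 0.367 — low.
Try y = 0.882 m: A R^(2/3) = 0.4728 — close enough.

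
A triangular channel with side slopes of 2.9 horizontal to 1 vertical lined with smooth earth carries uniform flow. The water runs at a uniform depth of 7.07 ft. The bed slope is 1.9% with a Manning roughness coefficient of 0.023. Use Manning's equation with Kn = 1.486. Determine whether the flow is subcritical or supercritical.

For a triangular section with side slope z = 2.9: A = zy² = 2.9×7.07² = 145 ft²; P = 2y√(1+z²) = 2×7.07×3.068 = 43.38 ft.
Hydraulic radius R = A/P = 145/43.38 = 3.342 ft.
V = (1.486/n) R^(2/3) √S = (1.486/0.023) × 3.342^(2/3) × √0.019 = 19.91 ft/s. Hydraulic depth D_h = A/T = 145/41.01 = 3.535 ft.
Froude number Fr = V/√(g·D_h) = 19.91/√(32.2×3.535) = 1.87, which is greater than 1, so the flow is supercritical.

supercritical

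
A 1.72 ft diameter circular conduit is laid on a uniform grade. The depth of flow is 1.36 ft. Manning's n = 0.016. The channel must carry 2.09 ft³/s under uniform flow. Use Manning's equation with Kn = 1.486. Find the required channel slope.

S = 0.00031

For a circular section of diameter D = 1.72 ft at depth y = 1.36 ft, the central angle is θ = 2 arccos(1 − 2y/D) = 4.382 rad. Then A = (D²/8)(θ − sin θ) = 1.97 ft² and P = Dθ/2 = 3.769 ft.
Hydraulic radius R = A/P = 1.97/3.769 = 0.5228 ft.
From Manning's equation, S = [nQ / (1.486 A R^(2/3))]² = [0.016 × 2.09 / (1.486 × 1.97 × 0.5228^(2/3))]² = 0.00031.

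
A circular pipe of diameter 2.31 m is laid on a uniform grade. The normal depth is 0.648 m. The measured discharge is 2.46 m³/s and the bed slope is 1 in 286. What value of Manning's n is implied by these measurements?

n = 0.012

For a circular section of diameter D = 2.31 m at depth y = 0.648 m, the central angle is θ = 2 arccos(1 − 2y/D) = 2.233 rad. Then A = (D²/8)(θ − sin θ) = 0.9631 m² and P = Dθ/2 = 2.579 m.
Hydraulic radius R = A/P = 0.9631/2.579 = 0.3735 m.
Rearranging Manning's equation: n = (1/Q) A R^(2/3) S^(1/2) = (1/2.46) × 0.9631 × 0.3735^(2/3) × √0.003497 = 0.012.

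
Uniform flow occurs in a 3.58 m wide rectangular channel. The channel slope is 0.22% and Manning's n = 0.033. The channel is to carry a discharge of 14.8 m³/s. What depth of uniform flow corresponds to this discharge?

Manning's equation rearranged: A R^(2/3) = nQ / (1·√S) = 0.033 × 14.8 / (√0.0022) = 10.41.
Try y = 2.98 m: A R^(2/3) = 11.49 — high.
Try y = 2.06 m: A R^(2/3) = 7.166 — low.
Try y = 2.75 m: A R^(2/3) = 10.39 — ≈ 10.41.

y_n = 2.75 m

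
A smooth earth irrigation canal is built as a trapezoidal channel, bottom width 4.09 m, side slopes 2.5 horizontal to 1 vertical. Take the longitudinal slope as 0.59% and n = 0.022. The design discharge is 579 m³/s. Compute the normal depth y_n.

Manning's equation rearranged: A R^(2/3) = nQ / (1·√S) = 0.022 × 579 / (√0.0059) = 165.8.
Trying y = 5.72 m: A R^(2/3) = 219.5 — high.
Trying y = 5.08 m: A R^(2/3) = 165.9 — matches.

y_n = 5.08 m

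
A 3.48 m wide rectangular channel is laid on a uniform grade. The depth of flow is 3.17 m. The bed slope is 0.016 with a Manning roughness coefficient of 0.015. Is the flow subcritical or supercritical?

supercritical

Flow area A = b·y = 3.48 × 3.17 = 11.03 m². Wetted perimeter P = b + 2y = 3.48 + 2×3.17 = 9.82 m.
Hydraulic radius R = A/P = 11.03/9.82 = 1.123 m.
V = (1/n) R^(2/3) √S = (1/0.015) × 1.123^(2/3) × √0.016 = 9.113 m/s. Hydraulic depth D_h = A/T = 11.03/3.48 = 3.17 m.
Froude number Fr = V/√(g·D_h) = 9.113/√(9.81×3.17) = 1.63, which is greater than 1, so the flow is supercritical.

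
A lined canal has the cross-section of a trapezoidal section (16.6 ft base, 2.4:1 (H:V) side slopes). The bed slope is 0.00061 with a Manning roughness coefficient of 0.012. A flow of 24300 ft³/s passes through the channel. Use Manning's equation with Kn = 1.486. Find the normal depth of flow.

Manning's equation rearranged: A R^(2/3) = nQ / (1.486·√S) = 0.012 × 24300 / (1.486 × √0.00061) = 7945.
Trying y = 25.7 ft: A R^(2/3) = 11340 — over.
Trying y = 17 ft: A R^(2/3) = 4313 — short.
Trying y = 22.1 ft: A R^(2/3) = 7933 — ≈ 7945.

y_n = 22.1 ft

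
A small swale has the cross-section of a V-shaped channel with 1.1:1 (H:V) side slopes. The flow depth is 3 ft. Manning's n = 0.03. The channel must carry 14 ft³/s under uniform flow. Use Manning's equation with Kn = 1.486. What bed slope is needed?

For a triangular section with side slope z = 1.1: A = zy² = 1.1×3² = 9.9 ft²; P = 2y√(1+z²) = 2×3×1.487 = 8.92 ft.
Hydraulic radius R = A/P = 9.9/8.92 = 1.11 ft.
From Manning's equation, S = [nQ / (1.486 A R^(2/3))]² = [0.03 × 14 / (1.486 × 9.9 × 1.11^(2/3))]² = 0.000709.

S = 0.000709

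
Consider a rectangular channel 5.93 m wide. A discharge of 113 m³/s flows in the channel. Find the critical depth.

y_c = 3.33 m

For a rectangular channel, critical depth y_c = (q²/g)^(1/3) where q = Q/b = 113/5.93 = 19.06 m²/s.
So y_c = (19.06²/9.81)^(1/3) = 3.33 m.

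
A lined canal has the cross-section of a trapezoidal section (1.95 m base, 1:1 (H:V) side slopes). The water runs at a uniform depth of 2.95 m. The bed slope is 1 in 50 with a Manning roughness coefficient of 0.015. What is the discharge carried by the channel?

Q = 171 m³/s

With bottom width b = 1.95 m and side slope z = 1: A = (b + zy)y = (1.95 + 1×2.95)×2.95 = 14.46 m²; P = b + 2y√(1+z²) = 1.95 + 2×2.95×1.414 = 10.29 m.
Hydraulic radius R = A/P = 14.46/10.29 = 1.404 m.
Manning's equation: Q = (1/n) A R^(2/3) S^(1/2) = (1/0.015) × 14.46 × 1.404^(2/3) × 0.02^(1/2) = 171 m³/s.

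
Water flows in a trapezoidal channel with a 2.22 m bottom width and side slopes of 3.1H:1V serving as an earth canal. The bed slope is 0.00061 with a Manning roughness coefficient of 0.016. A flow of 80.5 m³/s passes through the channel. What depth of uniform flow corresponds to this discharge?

Manning's equation rearranged: A R^(2/3) = nQ / (1·√S) = 0.016 × 80.5 / (√0.00061) = 52.15.
At y = 2.45 m: A R^(2/3) = 28.97 — short.
At y = 3.53 m: A R^(2/3) = 69.84 — over.
At y = 3.13 m: A R^(2/3) = 52.12 — ≈ 52.15.

y_n = 3.13 m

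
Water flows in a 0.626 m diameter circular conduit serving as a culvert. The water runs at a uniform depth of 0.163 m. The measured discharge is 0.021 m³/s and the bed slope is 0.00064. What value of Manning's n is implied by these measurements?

For a circular section of diameter D = 0.626 m at depth y = 0.163 m, the central angle is θ = 2 arccos(1 − 2y/D) = 2.142 rad. Then A = (D²/8)(θ − sin θ) = 0.06372 m² and P = Dθ/2 = 0.6705 m.
Hydraulic radius R = A/P = 0.06372/0.6705 = 0.09504 m.
Rearranging Manning's equation: n = (1/Q) A R^(2/3) S^(1/2) = (1/0.021) × 0.06372 × 0.09504^(2/3) × √0.00064 = 0.016.

n = 0.016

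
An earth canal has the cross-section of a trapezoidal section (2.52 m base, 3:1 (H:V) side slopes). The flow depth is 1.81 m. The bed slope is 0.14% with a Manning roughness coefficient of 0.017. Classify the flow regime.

With bottom width b = 2.52 m and side slope z = 3: A = (b + zy)y = (2.52 + 3×1.81)×1.81 = 14.39 m²; P = b + 2y√(1+z²) = 2.52 + 2×1.81×3.162 = 13.97 m.
Hydraulic radius R = A/P = 14.39/13.97 = 1.03 m.
V = (1/n) R^(2/3) √S = (1/0.017) × 1.03^(2/3) × √0.0014 = 2.245 m/s. Hydraulic depth D_h = A/T = 14.39/13.38 = 1.075 m.
Froude number Fr = V/√(g·D_h) = 2.245/√(9.81×1.075) = 0.691, which is less than 1, so the flow is subcritical.

subcritical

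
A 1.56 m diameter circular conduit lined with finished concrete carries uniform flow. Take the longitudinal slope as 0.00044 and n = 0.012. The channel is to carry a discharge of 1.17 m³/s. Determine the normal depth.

y_n = 0.922 m

Manning's equation rearranged: A R^(2/3) = nQ / (1·√S) = 0.012 × 1.17 / (√0.00044) = 0.6693.
Try y = 0.733 m: A R^(2/3) = 0.4584 — short.
Try y = 1.09 m: A R^(2/3) = 0.8522 — over.
Try y = 0.922 m: A R^(2/3) = 0.6697 — close enough.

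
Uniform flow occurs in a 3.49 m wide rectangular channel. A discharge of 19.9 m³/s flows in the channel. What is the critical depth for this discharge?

For a rectangular channel, critical depth y_c = (q²/g)^(1/3) where q = Q/b = 19.9/3.49 = 5.702 m²/s.
So y_c = (5.702²/9.81)^(1/3) = 1.49 m.

y_c = 1.49 m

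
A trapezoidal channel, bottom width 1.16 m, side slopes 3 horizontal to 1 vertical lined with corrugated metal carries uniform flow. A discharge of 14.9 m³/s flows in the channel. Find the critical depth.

At critical depth, Q² T / (g A³) = 1, i.e. A³/T = Q²/g = 14.9²/9.81 = 22.63.
Trying y = 0.895 m: A³/T = 6.241 — low.
Trying y = 1.2 m: A³/T = 22.29 — close enough.

y_c = 1.2 m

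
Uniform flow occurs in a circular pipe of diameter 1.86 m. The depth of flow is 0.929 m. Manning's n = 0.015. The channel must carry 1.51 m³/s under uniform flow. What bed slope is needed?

S = 0.000774

For a circular section of diameter D = 1.86 m at depth y = 0.929 m, the central angle is θ = 2 arccos(1 − 2y/D) = 3.139 rad. Then A = (D²/8)(θ − sin θ) = 1.357 m² and P = Dθ/2 = 2.92 m.
Hydraulic radius R = A/P = 1.357/2.92 = 0.4647 m.
From Manning's equation, S = [nQ / (1 A R^(2/3))]² = [0.015 × 1.51 / (1 × 1.357 × 0.4647^(2/3))]² = 0.000774.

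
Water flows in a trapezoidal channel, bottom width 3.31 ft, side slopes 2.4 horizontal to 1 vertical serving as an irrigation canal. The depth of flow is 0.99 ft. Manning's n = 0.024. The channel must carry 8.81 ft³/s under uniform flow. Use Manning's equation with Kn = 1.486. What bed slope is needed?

S = 0.0011

With bottom width b = 3.31 ft and side slope z = 2.4: A = (b + zy)y = (3.31 + 2.4×0.99)×0.99 = 5.629 ft²; P = b + 2y√(1+z²) = 3.31 + 2×0.99×2.6 = 8.458 ft.
Hydraulic radius R = A/P = 5.629/8.458 = 0.6655 ft.
From Manning's equation, S = [nQ / (1.486 A R^(2/3))]² = [0.024 × 8.81 / (1.486 × 5.629 × 0.6655^(2/3))]² = 0.0011.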